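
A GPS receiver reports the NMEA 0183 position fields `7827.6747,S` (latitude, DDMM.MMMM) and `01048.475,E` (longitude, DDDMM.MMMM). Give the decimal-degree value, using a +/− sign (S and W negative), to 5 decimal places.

Lat: degrees = first 2 digits = 78, minutes = 27.6747; 78 + 27.6747/60 = 78.461245
hemisphere S, so the sign is −
Lon: split at 3 digits → 010° and 48.475′; 10 + 48.475/60 = 10.807917
E → positive

-78.46125, 10.80792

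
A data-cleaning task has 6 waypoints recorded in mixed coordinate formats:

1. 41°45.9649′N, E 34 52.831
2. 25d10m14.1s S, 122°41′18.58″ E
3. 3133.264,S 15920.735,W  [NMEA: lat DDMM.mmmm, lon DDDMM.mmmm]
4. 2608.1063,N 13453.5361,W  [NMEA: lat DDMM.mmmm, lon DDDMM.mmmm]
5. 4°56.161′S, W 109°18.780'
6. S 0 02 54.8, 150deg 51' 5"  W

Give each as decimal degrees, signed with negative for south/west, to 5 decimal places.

1. 41.76608, 34.88052
2. -25.17058, 122.68849
3. -31.55440, -159.34558
4. 26.13511, -134.89227
5. -4.93602, -109.31300
6. -0.04856, -150.85139

Point 1:
  Latitude: 45.9649′ = 0.766082°; total 41.766082
  N → positive
  Lon: 52.831′ = 0.880517°; total 34.880517
  E → positive
Point 2:
  φ: 25° + 10/60 + 14.1/3600 = 25 + 0.166667 + 0.003917 = 25.170583
  hemisphere S, so the sign is −
  Lon: 41′ + 18.58″ = 41.30967′; 122 + 41.30967/60 = 122.688494
  E → positive
Point 3:
  Latitude: degrees = first 2 digits = 31, minutes = 33.264; 31 + 33.264/60 = 31.554400
  S → negative
  λ: split at 3 digits → 159° and 20.735′; 159 + 20.735/60 = 159.345583
  hemisphere W, so the sign is −
Point 4:
  φ: split at 2 digits → 26° and 8.1063′; 26 + 8.1063/60 = 26.135105
  N ⇒ keep positive
  Longitude: split at 3 digits → 134° and 53.5361′; 134 + 53.5361/60 = 134.892268
  hemisphere W, so the sign is −
Point 5:
  Lat: 4 + 56.161/60 = 4.936017
  S ⇒ negate
  Longitude: 18.78′ = 0.313000°; total 109.313000
  hemisphere W, so the sign is −
Point 6:
  φ: 0° + 2/60 + 54.8/3600 = 0 + 0.033333 + 0.015222 = 0.048556
  S ⇒ negate
  Lon: 51′ + 5″ = 51.08333′; 150 + 51.08333/60 = 150.851389
  W → negative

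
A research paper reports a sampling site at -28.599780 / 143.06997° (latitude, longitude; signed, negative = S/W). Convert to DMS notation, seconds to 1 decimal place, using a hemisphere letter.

Latitude is negative → S; |value| = 28.599780
φ: 0.599780° → 35.98680′; 0.98680 × 60 = 59.208″
Longitude: 0.069970 × 60 = 4.19820′ → 4′, remainder × 60 = 11.892″

28°35′59.2″ S, 143°04′11.9″ E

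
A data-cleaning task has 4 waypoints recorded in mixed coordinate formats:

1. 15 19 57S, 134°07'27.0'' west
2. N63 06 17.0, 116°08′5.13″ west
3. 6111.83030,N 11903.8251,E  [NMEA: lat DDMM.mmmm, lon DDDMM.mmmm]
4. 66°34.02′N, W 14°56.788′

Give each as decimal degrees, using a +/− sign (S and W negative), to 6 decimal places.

1. -15.332500, -134.124167
2. 63.104722, -116.134758
3. 61.197172, 119.063752
4. 66.567000, -14.946467

Point 1:
  φ: 15° + 19/60 + 57/3600 = 15 + 0.316667 + 0.015833 = 15.3325000
  S ⇒ negate
  λ: 134° + 7/60 + 27/3600 = 134 + 0.116667 + 0.007500 = 134.1241667
  W → negative
Point 2:
  Lat: 63 + 6/60 + 17/3600 = 63.1047222
  N ⇒ keep positive
  Lon: 8′ + 5.13″ = 8.08550′; 116 + 8.08550/60 = 116.1347583
  hemisphere W, so the sign is −
Point 3:
  Lat: split at 2 digits → 61° and 11.8303′; 61 + 11.8303/60 = 61.1971717
  N ⇒ keep positive
  Lon: degrees = first 3 digits = 119, minutes = 3.8251; 119 + 3.8251/60 = 119.0637517
  E ⇒ keep positive
Point 4:
  Latitude: 66 + 34.02/60 = 66.5670000
  N → positive
  λ: 56.788′ = 0.946467°; total 14.9464667
  W → negative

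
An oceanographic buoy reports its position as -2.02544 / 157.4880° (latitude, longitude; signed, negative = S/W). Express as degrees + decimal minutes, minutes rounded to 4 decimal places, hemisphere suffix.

Latitude is negative → S; |value| = 2.025440
φ: minutes = (2.025440 − 2) × 60 = 1.526400
λ: minutes = (157.488000 − 157) × 60 = 29.280000

2° 1.5264′ S, 157° 29.2800′ E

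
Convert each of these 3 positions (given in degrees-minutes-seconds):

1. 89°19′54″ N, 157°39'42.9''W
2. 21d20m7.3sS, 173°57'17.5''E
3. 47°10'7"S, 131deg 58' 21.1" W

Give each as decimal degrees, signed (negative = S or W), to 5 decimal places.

Point 1:
  φ: 89 + 19/60 + 54/3600 = 89.331667
  N → positive
  Longitude: 157° + 39/60 + 42.9/3600 = 157 + 0.650000 + 0.011917 = 157.661917
  W → negative
Point 2:
  φ: 20′ + 7.3″ = 20.12167′; 21 + 20.12167/60 = 21.335361
  hemisphere S, so the sign is −
  Longitude: 173 + 57/60 + 17.5/3600 = 173.954861
  E → positive
Point 3:
  φ: 47° + 10/60 + 7/3600 = 47 + 0.166667 + 0.001944 = 47.168611
  S ⇒ negate
  Longitude: 131 + 58/60 + 21.1/3600 = 131.972528
  W ⇒ negate

1. 89.33167, -157.66192
2. -21.33536, 173.95486
3. -47.16861, -131.97253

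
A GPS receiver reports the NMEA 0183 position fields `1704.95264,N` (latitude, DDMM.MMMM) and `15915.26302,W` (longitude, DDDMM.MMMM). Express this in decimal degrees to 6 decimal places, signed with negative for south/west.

17.082544, -159.254384

φ: split at 2 digits → 17° and 4.95264′; 17 + 4.95264/60 = 17.0825440
N → positive
λ: degrees = first 3 digits = 159, minutes = 15.26302; 159 + 15.26302/60 = 159.2543837
hemisphere W, so the sign is −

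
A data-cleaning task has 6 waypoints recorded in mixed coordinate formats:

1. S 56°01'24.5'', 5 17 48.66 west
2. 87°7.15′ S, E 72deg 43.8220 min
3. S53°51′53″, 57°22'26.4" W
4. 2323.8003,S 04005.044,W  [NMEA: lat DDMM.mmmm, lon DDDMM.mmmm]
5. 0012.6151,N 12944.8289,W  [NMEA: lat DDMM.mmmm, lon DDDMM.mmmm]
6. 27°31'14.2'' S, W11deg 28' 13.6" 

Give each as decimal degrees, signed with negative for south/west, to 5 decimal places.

1. -56.02347, -5.29685
2. -87.11917, 72.73037
3. -53.86472, -57.37400
4. -23.39667, -40.08407
5. 0.21025, -129.74715
6. -27.52061, -11.47044

Point 1:
  φ: 1′ + 24.5″ = 1.40833′; 56 + 1.40833/60 = 56.023472
  S → negative
  Longitude: 5 + 17/60 + 48.66/3600 = 5.296850
  hemisphere W, so the sign is −
Point 2:
  Lat: 7.15′ = 0.119167°; total 87.119167
  S ⇒ negate
  Longitude: 43.822′ = 0.730367°; total 72.730367
  E ⇒ keep positive
Point 3:
  Latitude: 51′ + 53″ = 51.88333′; 53 + 51.88333/60 = 53.864722
  S ⇒ negate
  Lon: 57 + 22/60 + 26.4/3600 = 57.374000
  hemisphere W, so the sign is −
Point 4:
  Lat: split at 2 digits → 23° and 23.8003′; 23 + 23.8003/60 = 23.396672
  hemisphere S, so the sign is −
  Lon: split at 3 digits → 040° and 5.044′; 40 + 5.044/60 = 40.084067
  hemisphere W, so the sign is −
Point 5:
  Latitude: split at 2 digits → 00° and 12.6151′; 0 + 12.6151/60 = 0.210252
  N → positive
  Lon: split at 3 digits → 129° and 44.8289′; 129 + 44.8289/60 = 129.747148
  W ⇒ negate
Point 6:
  Latitude: 31′ + 14.2″ = 31.23667′; 27 + 31.23667/60 = 27.520611
  S ⇒ negate
  λ: 11° + 28/60 + 13.6/3600 = 11 + 0.466667 + 0.003778 = 11.470444
  W ⇒ negate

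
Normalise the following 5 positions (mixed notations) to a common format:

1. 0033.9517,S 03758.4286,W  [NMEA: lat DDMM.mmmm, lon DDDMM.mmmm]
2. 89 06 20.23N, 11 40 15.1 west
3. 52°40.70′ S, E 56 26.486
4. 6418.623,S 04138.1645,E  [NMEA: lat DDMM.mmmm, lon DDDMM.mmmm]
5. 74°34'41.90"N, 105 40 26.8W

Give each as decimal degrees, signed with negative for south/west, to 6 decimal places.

1. -0.565862, -37.973810
2. 89.105619, -11.670861
3. -52.678333, 56.441433
4. -64.310383, 41.636075
5. 74.578306, -105.674111

Point 1:
  Latitude: split at 2 digits → 00° and 33.9517′; 0 + 33.9517/60 = 0.5658617
  S → negative
  Longitude: split at 3 digits → 037° and 58.4286′; 37 + 58.4286/60 = 37.9738100
  W ⇒ negate
Point 2:
  φ: 89° + 6/60 + 20.23/3600 = 89 + 0.100000 + 0.005619 = 89.1056194
  N → positive
  Longitude: 11 + 40/60 + 15.1/3600 = 11.6708611
  W → negative
Point 3:
  φ: 40.7′ = 0.678333°; total 52.6783333
  S ⇒ negate
  Lon: 26.486′ = 0.441433°; total 56.4414333
  E ⇒ keep positive
Point 4:
  φ: degrees = first 2 digits = 64, minutes = 18.623; 64 + 18.623/60 = 64.3103833
  hemisphere S, so the sign is −
  λ: split at 3 digits → 041° and 38.1645′; 41 + 38.1645/60 = 41.6360750
  E ⇒ keep positive
Point 5:
  Lat: 74° + 34/60 + 41.9/3600 = 74 + 0.566667 + 0.011639 = 74.5783056
  N → positive
  Lon: 40′ + 26.8″ = 40.44667′; 105 + 40.44667/60 = 105.6741111
  W → negative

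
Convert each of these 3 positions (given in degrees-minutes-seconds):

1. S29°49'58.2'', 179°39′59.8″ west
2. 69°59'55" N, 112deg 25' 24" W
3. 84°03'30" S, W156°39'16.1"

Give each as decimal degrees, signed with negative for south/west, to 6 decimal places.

1. -29.832833, -179.666611
2. 69.998611, -112.423333
3. -84.058333, -156.654472

Point 1:
  Lat: 49′ + 58.2″ = 49.97000′; 29 + 49.97000/60 = 29.8328333
  S ⇒ negate
  Longitude: 179° + 39/60 + 59.8/3600 = 179 + 0.650000 + 0.016611 = 179.6666111
  hemisphere W, so the sign is −
Point 2:
  φ: 69° + 59/60 + 55/3600 = 69 + 0.983333 + 0.015278 = 69.9986111
  N → positive
  Longitude: 112° + 25/60 + 24/3600 = 112 + 0.416667 + 0.006667 = 112.4233333
  W → negative
Point 3:
  Lat: 3′ + 30″ = 3.50000′; 84 + 3.50000/60 = 84.0583333
  hemisphere S, so the sign is −
  λ: 156° + 39/60 + 16.1/3600 = 156 + 0.650000 + 0.004472 = 156.6544722
  W ⇒ negate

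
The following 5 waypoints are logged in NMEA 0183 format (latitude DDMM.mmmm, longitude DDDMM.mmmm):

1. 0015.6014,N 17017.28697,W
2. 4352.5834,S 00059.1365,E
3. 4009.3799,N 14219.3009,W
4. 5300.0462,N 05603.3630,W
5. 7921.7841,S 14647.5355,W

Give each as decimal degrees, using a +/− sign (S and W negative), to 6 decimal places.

1. 0.260023, -170.288116
2. -43.876390, 0.985608
3. 40.156332, -142.321682
4. 53.000770, -56.056050
5. -79.363068, -146.792258

Point 1:
  φ: degrees = first 2 digits = 0, minutes = 15.6014; 0 + 15.6014/60 = 0.2600233
  N → positive
  Longitude: split at 3 digits → 170° and 17.28697′; 170 + 17.28697/60 = 170.2881162
  hemisphere W, so the sign is −
Point 2:
  Lat: degrees = first 2 digits = 43, minutes = 52.5834; 43 + 52.5834/60 = 43.8763900
  hemisphere S, so the sign is −
  Longitude: split at 3 digits → 000° and 59.1365′; 0 + 59.1365/60 = 0.9856083
  E → positive
Point 3:
  Lat: split at 2 digits → 40° and 9.3799′; 40 + 9.3799/60 = 40.1563317
  N ⇒ keep positive
  Longitude: split at 3 digits → 142° and 19.3009′; 142 + 19.3009/60 = 142.3216817
  W ⇒ negate
Point 4:
  φ: split at 2 digits → 53° and 0.0462′; 53 + 0.0462/60 = 53.0007700
  N ⇒ keep positive
  λ: split at 3 digits → 056° and 3.363′; 56 + 3.363/60 = 56.0560500
  hemisphere W, so the sign is −
Point 5:
  Lat: split at 2 digits → 79° and 21.7841′; 79 + 21.7841/60 = 79.3630683
  hemisphere S, so the sign is −
  Longitude: degrees = first 3 digits = 146, minutes = 47.5355; 146 + 47.5355/60 = 146.7922583
  W → negative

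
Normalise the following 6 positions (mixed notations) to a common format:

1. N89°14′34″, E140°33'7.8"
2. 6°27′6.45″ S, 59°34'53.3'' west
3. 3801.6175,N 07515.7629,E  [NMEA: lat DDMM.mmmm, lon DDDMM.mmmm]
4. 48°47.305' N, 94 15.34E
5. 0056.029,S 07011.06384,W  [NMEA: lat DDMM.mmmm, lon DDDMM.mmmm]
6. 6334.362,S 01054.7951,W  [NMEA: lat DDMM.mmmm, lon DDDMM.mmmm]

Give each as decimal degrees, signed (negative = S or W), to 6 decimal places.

1. 89.242778, 140.552167
2. -6.451792, -59.581472
3. 38.026958, 75.262715
4. 48.788417, 94.255667
5. -0.933817, -70.184397
6. -63.572700, -10.913252

Point 1:
  Latitude: 89 + 14/60 + 34/3600 = 89.2427778
  N → positive
  λ: 140° + 33/60 + 7.8/3600 = 140 + 0.550000 + 0.002167 = 140.5521667
  E → positive
Point 2:
  Lat: 6 + 27/60 + 6.45/3600 = 6.4517917
  S ⇒ negate
  Longitude: 59° + 34/60 + 53.3/3600 = 59 + 0.566667 + 0.014806 = 59.5814722
  W ⇒ negate
Point 3:
  φ: split at 2 digits → 38° and 1.6175′; 38 + 1.6175/60 = 38.0269583
  N → positive
  Longitude: split at 3 digits → 075° and 15.7629′; 75 + 15.7629/60 = 75.2627150
  E → positive
Point 4:
  Lat: 48 + 47.305/60 = 48.7884167
  N ⇒ keep positive
  Longitude: 15.34′ = 0.255667°; total 94.2556667
  E → positive
Point 5:
  φ: split at 2 digits → 00° and 56.029′; 0 + 56.029/60 = 0.9338167
  S ⇒ negate
  Longitude: degrees = first 3 digits = 70, minutes = 11.06384; 70 + 11.06384/60 = 70.1843973
  hemisphere W, so the sign is −
Point 6:
  Lat: degrees = first 2 digits = 63, minutes = 34.362; 63 + 34.362/60 = 63.5727000
  hemisphere S, so the sign is −
  Lon: degrees = first 3 digits = 10, minutes = 54.7951; 10 + 54.7951/60 = 10.9132517
  W ⇒ negate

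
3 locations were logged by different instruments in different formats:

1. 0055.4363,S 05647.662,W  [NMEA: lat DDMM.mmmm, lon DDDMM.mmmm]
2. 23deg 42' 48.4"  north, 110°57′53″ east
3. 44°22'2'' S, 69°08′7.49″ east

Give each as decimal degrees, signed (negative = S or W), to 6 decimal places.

1. -0.923938, -56.794367
2. 23.713444, 110.964722
3. -44.367222, 69.135414

Point 1:
  Latitude: split at 2 digits → 00° and 55.4363′; 0 + 55.4363/60 = 0.9239383
  hemisphere S, so the sign is −
  Longitude: split at 3 digits → 056° and 47.662′; 56 + 47.662/60 = 56.7943667
  W ⇒ negate
Point 2:
  Latitude: 23° + 42/60 + 48.4/3600 = 23 + 0.700000 + 0.013444 = 23.7134444
  N ⇒ keep positive
  Longitude: 110 + 57/60 + 53/3600 = 110.9647222
  E → positive
Point 3:
  φ: 44 + 22/60 + 2/3600 = 44.3672222
  hemisphere S, so the sign is −
  Longitude: 69 + 8/60 + 7.49/3600 = 69.1354139
  E → positive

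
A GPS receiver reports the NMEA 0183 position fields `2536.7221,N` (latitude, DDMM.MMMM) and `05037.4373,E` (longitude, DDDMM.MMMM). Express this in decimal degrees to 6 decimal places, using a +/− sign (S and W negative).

Lat: degrees = first 2 digits = 25, minutes = 36.7221; 25 + 36.7221/60 = 25.6120350
N ⇒ keep positive
Longitude: split at 3 digits → 050° and 37.4373′; 50 + 37.4373/60 = 50.6239550
E → positive

25.612035, 50.623955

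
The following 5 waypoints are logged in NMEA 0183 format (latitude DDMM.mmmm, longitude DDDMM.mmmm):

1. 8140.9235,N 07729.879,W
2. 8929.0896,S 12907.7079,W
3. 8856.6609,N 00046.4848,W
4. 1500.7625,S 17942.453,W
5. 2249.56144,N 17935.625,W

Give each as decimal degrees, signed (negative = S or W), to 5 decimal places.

1. 81.68206, -77.49798
2. -89.48483, -129.12847
3. 88.94435, -0.77475
4. -15.01271, -179.70755
5. 22.82602, -179.59375

Point 1:
  Latitude: degrees = first 2 digits = 81, minutes = 40.9235; 81 + 40.9235/60 = 81.682058
  N → positive
  Lon: degrees = first 3 digits = 77, minutes = 29.879; 77 + 29.879/60 = 77.497983
  W ⇒ negate
Point 2:
  Latitude: degrees = first 2 digits = 89, minutes = 29.0896; 89 + 29.0896/60 = 89.484827
  S → negative
  λ: split at 3 digits → 129° and 7.7079′; 129 + 7.7079/60 = 129.128465
  hemisphere W, so the sign is −
Point 3:
  Latitude: degrees = first 2 digits = 88, minutes = 56.6609; 88 + 56.6609/60 = 88.944348
  N → positive
  λ: degrees = first 3 digits = 0, minutes = 46.4848; 0 + 46.4848/60 = 0.774747
  W ⇒ negate
Point 4:
  Lat: split at 2 digits → 15° and 0.7625′; 15 + 0.7625/60 = 15.012708
  S ⇒ negate
  Lon: degrees = first 3 digits = 179, minutes = 42.453; 179 + 42.453/60 = 179.707550
  hemisphere W, so the sign is −
Point 5:
  Lat: degrees = first 2 digits = 22, minutes = 49.56144; 22 + 49.56144/60 = 22.826024
  N ⇒ keep positive
  Longitude: split at 3 digits → 179° and 35.625′; 179 + 35.625/60 = 179.593750
  W ⇒ negate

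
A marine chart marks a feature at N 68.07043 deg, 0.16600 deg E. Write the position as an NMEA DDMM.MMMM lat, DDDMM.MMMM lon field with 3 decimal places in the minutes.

6804.226,N / 00009.960,E

Latitude: fractional part 0.070430 → 4.22580 minutes
Longitude: 0° + 0.166000 × 60 = 0° 9.96000′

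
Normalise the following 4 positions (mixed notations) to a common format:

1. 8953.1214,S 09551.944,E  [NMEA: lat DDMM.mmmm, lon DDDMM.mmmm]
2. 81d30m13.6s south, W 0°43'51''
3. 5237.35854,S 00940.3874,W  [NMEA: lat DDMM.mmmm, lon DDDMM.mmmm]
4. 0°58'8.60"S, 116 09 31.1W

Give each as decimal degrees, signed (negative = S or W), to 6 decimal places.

Point 1:
  Latitude: degrees = first 2 digits = 89, minutes = 53.1214; 89 + 53.1214/60 = 89.8853567
  S → negative
  λ: degrees = first 3 digits = 95, minutes = 51.944; 95 + 51.944/60 = 95.8657333
  E → positive
Point 2:
  φ: 81 + 30/60 + 13.6/3600 = 81.5037778
  hemisphere S, so the sign is −
  Longitude: 43′ + 51″ = 43.85000′; 0 + 43.85000/60 = 0.7308333
  W → negative
Point 3:
  φ: degrees = first 2 digits = 52, minutes = 37.35854; 52 + 37.35854/60 = 52.6226423
  hemisphere S, so the sign is −
  λ: split at 3 digits → 009° and 40.3874′; 9 + 40.3874/60 = 9.6731233
  W ⇒ negate
Point 4:
  Latitude: 58′ + 8.6″ = 58.14333′; 0 + 58.14333/60 = 0.9690556
  S → negative
  λ: 9′ + 31.1″ = 9.51833′; 116 + 9.51833/60 = 116.1586389
  hemisphere W, so the sign is −

1. -89.885357, 95.865733
2. -81.503778, -0.730833
3. -52.622642, -9.673123
4. -0.969056, -116.158639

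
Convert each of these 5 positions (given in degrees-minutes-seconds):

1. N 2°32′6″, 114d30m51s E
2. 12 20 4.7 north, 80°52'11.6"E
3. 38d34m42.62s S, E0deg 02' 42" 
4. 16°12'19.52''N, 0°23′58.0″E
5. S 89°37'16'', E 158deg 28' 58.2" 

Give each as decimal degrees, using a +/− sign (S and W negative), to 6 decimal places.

Point 1:
  Latitude: 2° + 32/60 + 6/3600 = 2 + 0.533333 + 0.001667 = 2.5350000
  N ⇒ keep positive
  Lon: 114° + 30/60 + 51/3600 = 114 + 0.500000 + 0.014167 = 114.5141667
  E → positive
Point 2:
  Lat: 12° + 20/60 + 4.7/3600 = 12 + 0.333333 + 0.001306 = 12.3346389
  N → positive
  λ: 80 + 52/60 + 11.6/3600 = 80.8698889
  E → positive
Point 3:
  Latitude: 38 + 34/60 + 42.62/3600 = 38.5785056
  S ⇒ negate
  Longitude: 0° + 2/60 + 42/3600 = 0 + 0.033333 + 0.011667 = 0.0450000
  E ⇒ keep positive
Point 4:
  Latitude: 16° + 12/60 + 19.52/3600 = 16 + 0.200000 + 0.005422 = 16.2054222
  N → positive
  Longitude: 0° + 23/60 + 58/3600 = 0 + 0.383333 + 0.016111 = 0.3994444
  E → positive
Point 5:
  Latitude: 37′ + 16″ = 37.26667′; 89 + 37.26667/60 = 89.6211111
  S → negative
  Lon: 158° + 28/60 + 58.2/3600 = 158 + 0.466667 + 0.016167 = 158.4828333
  E → positive

1. 2.535000, 114.514167
2. 12.334639, 80.869889
3. -38.578506, 0.045000
4. 16.205422, 0.399444
5. -89.621111, 158.482833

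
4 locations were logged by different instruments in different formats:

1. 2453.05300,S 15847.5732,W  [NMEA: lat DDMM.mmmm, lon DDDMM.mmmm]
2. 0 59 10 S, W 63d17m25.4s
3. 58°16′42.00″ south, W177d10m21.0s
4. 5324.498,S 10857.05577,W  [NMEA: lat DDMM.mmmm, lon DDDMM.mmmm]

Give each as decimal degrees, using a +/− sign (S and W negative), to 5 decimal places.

Point 1:
  φ: degrees = first 2 digits = 24, minutes = 53.053; 24 + 53.053/60 = 24.884217
  S → negative
  λ: split at 3 digits → 158° and 47.5732′; 158 + 47.5732/60 = 158.792887
  W ⇒ negate
Point 2:
  Latitude: 0 + 59/60 + 10/3600 = 0.986111
  S ⇒ negate
  λ: 63° + 17/60 + 25.4/3600 = 63 + 0.283333 + 0.007056 = 63.290389
  hemisphere W, so the sign is −
Point 3:
  φ: 58° + 16/60 + 42/3600 = 58 + 0.266667 + 0.011667 = 58.278333
  S ⇒ negate
  Lon: 177 + 10/60 + 21/3600 = 177.172500
  W ⇒ negate
Point 4:
  φ: degrees = first 2 digits = 53, minutes = 24.498; 53 + 24.498/60 = 53.408300
  hemisphere S, so the sign is −
  λ: split at 3 digits → 108° and 57.05577′; 108 + 57.05577/60 = 108.950930
  hemisphere W, so the sign is −

1. -24.88422, -158.79289
2. -0.98611, -63.29039
3. -58.27833, -177.17250
4. -53.40830, -108.95093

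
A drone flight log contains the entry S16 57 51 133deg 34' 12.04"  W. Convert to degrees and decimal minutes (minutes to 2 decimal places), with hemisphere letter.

16° 57.85′ S, 133° 34.20′ W

φ: seconds/60 = 0.85000; minutes = 57 + 0.85000 = 57.8500
Lon: 34 + 12.04/60 = 34.2007′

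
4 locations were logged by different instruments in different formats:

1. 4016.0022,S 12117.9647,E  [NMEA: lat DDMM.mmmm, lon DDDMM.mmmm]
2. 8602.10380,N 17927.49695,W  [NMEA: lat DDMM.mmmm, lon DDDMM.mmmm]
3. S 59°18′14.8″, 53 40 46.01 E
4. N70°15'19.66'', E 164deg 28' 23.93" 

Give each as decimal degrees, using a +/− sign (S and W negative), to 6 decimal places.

1. -40.266703, 121.299412
2. 86.035063, -179.458283
3. -59.304111, 53.679447
4. 70.255461, 164.473314

Point 1:
  φ: degrees = first 2 digits = 40, minutes = 16.0022; 40 + 16.0022/60 = 40.2667033
  S → negative
  λ: degrees = first 3 digits = 121, minutes = 17.9647; 121 + 17.9647/60 = 121.2994117
  E ⇒ keep positive
Point 2:
  Latitude: degrees = first 2 digits = 86, minutes = 2.1038; 86 + 2.1038/60 = 86.0350633
  N → positive
  Longitude: split at 3 digits → 179° and 27.49695′; 179 + 27.49695/60 = 179.4582825
  W → negative
Point 3:
  Latitude: 18′ + 14.8″ = 18.24667′; 59 + 18.24667/60 = 59.3041111
  hemisphere S, so the sign is −
  λ: 53 + 40/60 + 46.01/3600 = 53.6794472
  E ⇒ keep positive
Point 4:
  φ: 15′ + 19.66″ = 15.32767′; 70 + 15.32767/60 = 70.2554611
  N ⇒ keep positive
  Longitude: 164 + 28/60 + 23.93/3600 = 164.4733139
  E → positive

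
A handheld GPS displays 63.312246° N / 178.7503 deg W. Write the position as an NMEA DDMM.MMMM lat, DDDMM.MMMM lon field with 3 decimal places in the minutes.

6318.735,N / 17845.018,W

Lat: 63° + 0.312246 × 60 = 63° 18.73476′
λ: minutes = (178.750300 − 178) × 60 = 45.01800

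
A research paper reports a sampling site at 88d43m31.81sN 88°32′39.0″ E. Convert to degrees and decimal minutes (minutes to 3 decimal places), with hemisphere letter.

88° 43.530′ N, 88° 32.650′ E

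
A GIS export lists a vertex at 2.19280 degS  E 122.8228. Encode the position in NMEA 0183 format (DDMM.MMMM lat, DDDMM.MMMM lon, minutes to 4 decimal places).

0211.5680,S / 12249.3680,E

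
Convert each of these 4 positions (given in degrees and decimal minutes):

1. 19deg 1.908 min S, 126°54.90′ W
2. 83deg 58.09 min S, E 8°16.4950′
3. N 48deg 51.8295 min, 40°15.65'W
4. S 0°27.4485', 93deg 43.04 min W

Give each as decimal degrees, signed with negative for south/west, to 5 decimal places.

Point 1:
  Latitude: 1.908′ = 0.031800°; total 19.031800
  hemisphere S, so the sign is −
  Lon: 126 + 54.9/60 = 126.915000
  W ⇒ negate
Point 2:
  Latitude: 83 + 58.09/60 = 83.968167
  S ⇒ negate
  λ: 8 + 16.495/60 = 8.274917
  E ⇒ keep positive
Point 3:
  Lat: 48 + 51.8295/60 = 48.863825
  N ⇒ keep positive
  Lon: 15.65′ = 0.260833°; total 40.260833
  W → negative
Point 4:
  Lat: 27.4485′ = 0.457475°; total 0.457475
  S ⇒ negate
  Longitude: 43.04′ = 0.717333°; total 93.717333
  W ⇒ negate

1. -19.03180, -126.91500
2. -83.96817, 8.27492
3. 48.86383, -40.26083
4. -0.45748, -93.71733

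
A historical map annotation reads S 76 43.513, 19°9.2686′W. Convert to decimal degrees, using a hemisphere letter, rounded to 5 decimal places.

76.72522° S, 19.15448° W

Latitude: 43.513′ = 0.725217°; total 76.725217
Longitude: 9.2686′ = 0.154477°; total 19.154477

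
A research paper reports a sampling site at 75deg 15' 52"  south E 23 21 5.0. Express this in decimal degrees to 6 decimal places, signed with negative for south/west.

Latitude: 15′ + 52″ = 15.86667′; 75 + 15.86667/60 = 75.2644444
S → negative
λ: 23 + 21/60 + 5/3600 = 23.3513889
E → positive

-75.264444, 23.351389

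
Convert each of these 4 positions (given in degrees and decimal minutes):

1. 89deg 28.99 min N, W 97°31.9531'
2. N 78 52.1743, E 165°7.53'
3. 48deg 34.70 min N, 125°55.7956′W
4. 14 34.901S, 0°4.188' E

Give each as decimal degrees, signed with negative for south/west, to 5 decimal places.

Point 1:
  Latitude: 28.99′ = 0.483167°; total 89.483167
  N → positive
  Lon: 97 + 31.9531/60 = 97.532552
  W → negative
Point 2:
  φ: 78 + 52.1743/60 = 78.869572
  N → positive
  Lon: 165 + 7.53/60 = 165.125500
  E ⇒ keep positive
Point 3:
  Latitude: 48 + 34.7/60 = 48.578333
  N → positive
  λ: 125 + 55.7956/60 = 125.929927
  W → negative
Point 4:
  Latitude: 34.901′ = 0.581683°; total 14.581683
  S → negative
  Longitude: 4.188′ = 0.069800°; total 0.069800
  E → positive

1. 89.48317, -97.53255
2. 78.86957, 165.12550
3. 48.57833, -125.92993
4. -14.58168, 0.06980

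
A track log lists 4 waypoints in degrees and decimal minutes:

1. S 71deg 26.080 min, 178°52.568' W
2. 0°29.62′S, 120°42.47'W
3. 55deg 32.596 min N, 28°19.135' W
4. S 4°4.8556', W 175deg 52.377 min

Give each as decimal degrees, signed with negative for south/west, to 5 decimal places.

1. -71.43467, -178.87613
2. -0.49367, -120.70783
3. 55.54327, -28.31892
4. -4.08093, -175.87295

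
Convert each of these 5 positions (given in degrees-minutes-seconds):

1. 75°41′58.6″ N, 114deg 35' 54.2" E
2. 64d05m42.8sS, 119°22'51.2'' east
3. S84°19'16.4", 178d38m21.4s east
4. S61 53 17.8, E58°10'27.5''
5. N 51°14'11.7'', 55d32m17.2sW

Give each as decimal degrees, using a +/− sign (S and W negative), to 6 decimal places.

1. 75.699611, 114.598389
2. -64.095222, 119.380889
3. -84.321222, 178.639278
4. -61.888278, 58.174306
5. 51.236583, -55.538111

Point 1:
  Latitude: 75° + 41/60 + 58.6/3600 = 75 + 0.683333 + 0.016278 = 75.6996111
  N ⇒ keep positive
  Longitude: 114 + 35/60 + 54.2/3600 = 114.5983889
  E ⇒ keep positive
Point 2:
  Lat: 64° + 5/60 + 42.8/3600 = 64 + 0.083333 + 0.011889 = 64.0952222
  S → negative
  Lon: 119 + 22/60 + 51.2/3600 = 119.3808889
  E ⇒ keep positive
Point 3:
  φ: 19′ + 16.4″ = 19.27333′; 84 + 19.27333/60 = 84.3212222
  hemisphere S, so the sign is −
  Lon: 178 + 38/60 + 21.4/3600 = 178.6392778
  E ⇒ keep positive
Point 4:
  Lat: 61° + 53/60 + 17.8/3600 = 61 + 0.883333 + 0.004944 = 61.8882778
  hemisphere S, so the sign is −
  Longitude: 10′ + 27.5″ = 10.45833′; 58 + 10.45833/60 = 58.1743056
  E → positive
Point 5:
  φ: 14′ + 11.7″ = 14.19500′; 51 + 14.19500/60 = 51.2365833
  N → positive
  Lon: 55° + 32/60 + 17.2/3600 = 55 + 0.533333 + 0.004778 = 55.5381111
  W ⇒ negate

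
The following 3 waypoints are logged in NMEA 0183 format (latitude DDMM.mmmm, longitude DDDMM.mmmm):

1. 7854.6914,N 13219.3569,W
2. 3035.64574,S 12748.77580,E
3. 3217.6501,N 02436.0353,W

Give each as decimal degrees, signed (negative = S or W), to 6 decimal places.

Point 1:
  φ: split at 2 digits → 78° and 54.6914′; 78 + 54.6914/60 = 78.9115233
  N → positive
  λ: degrees = first 3 digits = 132, minutes = 19.3569; 132 + 19.3569/60 = 132.3226150
  W ⇒ negate
Point 2:
  Latitude: split at 2 digits → 30° and 35.64574′; 30 + 35.64574/60 = 30.5940957
  S → negative
  Lon: split at 3 digits → 127° and 48.7758′; 127 + 48.7758/60 = 127.8129300
  E ⇒ keep positive
Point 3:
  φ: split at 2 digits → 32° and 17.6501′; 32 + 17.6501/60 = 32.2941683
  N ⇒ keep positive
  λ: degrees = first 3 digits = 24, minutes = 36.0353; 24 + 36.0353/60 = 24.6005883
  hemisphere W, so the sign is −

1. 78.911523, -132.322615
2. -30.594096, 127.812930
3. 32.294168, -24.600588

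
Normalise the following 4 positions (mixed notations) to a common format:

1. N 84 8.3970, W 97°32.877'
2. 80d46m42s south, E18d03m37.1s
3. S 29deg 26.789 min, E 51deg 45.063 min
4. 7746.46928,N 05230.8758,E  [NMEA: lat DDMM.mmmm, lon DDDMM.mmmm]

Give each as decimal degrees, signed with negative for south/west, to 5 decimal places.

Point 1:
  Lat: 8.397′ = 0.139950°; total 84.139950
  N ⇒ keep positive
  Longitude: 32.877′ = 0.547950°; total 97.547950
  W → negative
Point 2:
  Latitude: 46′ + 42″ = 46.70000′; 80 + 46.70000/60 = 80.778333
  hemisphere S, so the sign is −
  Longitude: 18° + 3/60 + 37.1/3600 = 18 + 0.050000 + 0.010306 = 18.060306
  E → positive
Point 3:
  Latitude: 29 + 26.789/60 = 29.446483
  S → negative
  λ: 51 + 45.063/60 = 51.751050
  E ⇒ keep positive
Point 4:
  φ: split at 2 digits → 77° and 46.46928′; 77 + 46.46928/60 = 77.774488
  N → positive
  λ: degrees = first 3 digits = 52, minutes = 30.8758; 52 + 30.8758/60 = 52.514597
  E → positive

1. 84.13995, -97.54795
2. -80.77833, 18.06031
3. -29.44648, 51.75105
4. 77.77449, 52.51460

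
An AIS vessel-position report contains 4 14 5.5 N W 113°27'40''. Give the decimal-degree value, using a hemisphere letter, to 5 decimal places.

4.23486° N, 113.46111° W

Latitude: 4 + 14/60 + 5.5/3600 = 4.234861
Lon: 27′ + 40″ = 27.66667′; 113 + 27.66667/60 = 113.461111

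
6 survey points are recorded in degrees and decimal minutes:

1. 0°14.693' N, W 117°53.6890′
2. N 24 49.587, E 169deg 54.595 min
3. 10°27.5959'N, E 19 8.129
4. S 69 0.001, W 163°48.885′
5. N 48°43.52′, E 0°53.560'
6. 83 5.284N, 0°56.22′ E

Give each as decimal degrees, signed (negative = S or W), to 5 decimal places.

1. 0.24488, -117.89482
2. 24.82645, 169.90992
3. 10.45993, 19.13548
4. -69.00002, -163.81475
5. 48.72533, 0.89267
6. 83.08807, 0.93700

Point 1:
  Lat: 14.693′ = 0.244883°; total 0.244883
  N ⇒ keep positive
  Longitude: 53.689′ = 0.894817°; total 117.894817
  W ⇒ negate
Point 2:
  Lat: 49.587′ = 0.826450°; total 24.826450
  N → positive
  Longitude: 169 + 54.595/60 = 169.909917
  E → positive
Point 3:
  Lat: 27.5959′ = 0.459932°; total 10.459932
  N → positive
  Longitude: 19 + 8.129/60 = 19.135483
  E ⇒ keep positive
Point 4:
  Lat: 0.001′ = 0.000017°; total 69.000017
  S ⇒ negate
  Lon: 163 + 48.885/60 = 163.814750
  W → negative
Point 5:
  Lat: 43.52′ = 0.725333°; total 48.725333
  N → positive
  Lon: 0 + 53.56/60 = 0.892667
  E → positive
Point 6:
  Lat: 83 + 5.284/60 = 83.088067
  N → positive
  Longitude: 0 + 56.22/60 = 0.937000
  E ⇒ keep positive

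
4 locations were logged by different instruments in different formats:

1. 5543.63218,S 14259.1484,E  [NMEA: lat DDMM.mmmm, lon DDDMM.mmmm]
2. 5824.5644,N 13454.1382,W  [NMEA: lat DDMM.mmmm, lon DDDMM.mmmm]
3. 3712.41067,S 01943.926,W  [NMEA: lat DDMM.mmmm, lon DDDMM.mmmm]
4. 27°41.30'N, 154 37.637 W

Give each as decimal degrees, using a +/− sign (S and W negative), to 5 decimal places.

1. -55.72720, 142.98581
2. 58.40941, -134.90230
3. -37.20684, -19.73210
4. 27.68833, -154.62728

Point 1:
  φ: split at 2 digits → 55° and 43.63218′; 55 + 43.63218/60 = 55.727203
  S → negative
  λ: split at 3 digits → 142° and 59.1484′; 142 + 59.1484/60 = 142.985807
  E ⇒ keep positive
Point 2:
  Latitude: split at 2 digits → 58° and 24.5644′; 58 + 24.5644/60 = 58.409407
  N → positive
  Longitude: degrees = first 3 digits = 134, minutes = 54.1382; 134 + 54.1382/60 = 134.902303
  W → negative
Point 3:
  Lat: split at 2 digits → 37° and 12.41067′; 37 + 12.41067/60 = 37.206845
  S ⇒ negate
  Lon: split at 3 digits → 019° and 43.926′; 19 + 43.926/60 = 19.732100
  W → negative
Point 4:
  φ: 41.3′ = 0.688333°; total 27.688333
  N ⇒ keep positive
  Lon: 37.637′ = 0.627283°; total 154.627283
  W → negative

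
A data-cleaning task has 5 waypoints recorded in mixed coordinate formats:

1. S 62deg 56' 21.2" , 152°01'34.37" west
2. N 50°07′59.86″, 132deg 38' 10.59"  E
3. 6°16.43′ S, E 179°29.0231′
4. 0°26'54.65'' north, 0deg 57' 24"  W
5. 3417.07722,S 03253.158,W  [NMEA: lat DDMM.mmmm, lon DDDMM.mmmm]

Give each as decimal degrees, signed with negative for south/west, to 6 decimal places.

1. -62.939222, -152.026214
2. 50.133294, 132.636275
3. -6.273833, 179.483718
4. 0.448514, -0.956667
5. -34.284620, -32.885967

Point 1:
  Latitude: 62 + 56/60 + 21.2/3600 = 62.9392222
  S → negative
  Longitude: 152 + 1/60 + 34.37/3600 = 152.0262139
  W → negative
Point 2:
  φ: 50 + 7/60 + 59.86/3600 = 50.1332944
  N ⇒ keep positive
  Longitude: 38′ + 10.59″ = 38.17650′; 132 + 38.17650/60 = 132.6362750
  E → positive
Point 3:
  φ: 6 + 16.43/60 = 6.2738333
  S → negative
  Lon: 29.0231′ = 0.483718°; total 179.4837183
  E → positive
Point 4:
  Lat: 0 + 26/60 + 54.65/3600 = 0.4485139
  N → positive
  Lon: 0° + 57/60 + 24/3600 = 0 + 0.950000 + 0.006667 = 0.9566667
  W ⇒ negate
Point 5:
  Lat: split at 2 digits → 34° and 17.07722′; 34 + 17.07722/60 = 34.2846203
  hemisphere S, so the sign is −
  λ: split at 3 digits → 032° and 53.158′; 32 + 53.158/60 = 32.8859667
  hemisphere W, so the sign is −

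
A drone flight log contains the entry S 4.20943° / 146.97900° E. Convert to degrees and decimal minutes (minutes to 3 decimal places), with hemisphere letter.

4° 12.566′ S, 146° 58.740′ E

Latitude: minutes = (4.209430 − 4) × 60 = 12.56580
λ: fractional part 0.979000 → 58.74000 minutes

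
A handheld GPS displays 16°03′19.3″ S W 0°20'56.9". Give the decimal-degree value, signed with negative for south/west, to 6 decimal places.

-16.055361, -0.349139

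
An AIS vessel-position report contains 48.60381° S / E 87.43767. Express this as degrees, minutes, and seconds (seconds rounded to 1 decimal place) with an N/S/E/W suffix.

48°36′13.7″ S, 87°26′15.6″ E

φ: 0.603810° → 36.22860′; 0.22860 × 60 = 13.716″
Longitude: 0.437670° → 26.26020′; 0.26020 × 60 = 15.612″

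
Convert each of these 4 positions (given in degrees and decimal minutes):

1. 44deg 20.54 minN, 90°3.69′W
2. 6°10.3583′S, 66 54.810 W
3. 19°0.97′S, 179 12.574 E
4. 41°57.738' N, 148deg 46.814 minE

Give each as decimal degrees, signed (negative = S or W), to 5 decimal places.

1. 44.34233, -90.06150
2. -6.17264, -66.91350
3. -19.01617, 179.20957
4. 41.96230, 148.78023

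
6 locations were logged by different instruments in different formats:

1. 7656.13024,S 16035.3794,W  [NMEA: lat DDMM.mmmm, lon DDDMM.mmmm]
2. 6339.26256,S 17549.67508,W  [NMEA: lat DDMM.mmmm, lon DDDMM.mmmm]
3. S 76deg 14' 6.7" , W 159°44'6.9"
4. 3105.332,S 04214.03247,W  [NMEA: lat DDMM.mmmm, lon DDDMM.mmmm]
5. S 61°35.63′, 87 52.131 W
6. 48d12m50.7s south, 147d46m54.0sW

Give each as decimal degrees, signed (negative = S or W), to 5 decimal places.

Point 1:
  Latitude: split at 2 digits → 76° and 56.13024′; 76 + 56.13024/60 = 76.935504
  S ⇒ negate
  λ: degrees = first 3 digits = 160, minutes = 35.3794; 160 + 35.3794/60 = 160.589657
  W ⇒ negate
Point 2:
  Latitude: split at 2 digits → 63° and 39.26256′; 63 + 39.26256/60 = 63.654376
  S ⇒ negate
  λ: split at 3 digits → 175° and 49.67508′; 175 + 49.67508/60 = 175.827918
  hemisphere W, so the sign is −
Point 3:
  φ: 76° + 14/60 + 6.7/3600 = 76 + 0.233333 + 0.001861 = 76.235194
  hemisphere S, so the sign is −
  Lon: 159 + 44/60 + 6.9/3600 = 159.735250
  hemisphere W, so the sign is −
Point 4:
  φ: split at 2 digits → 31° and 5.332′; 31 + 5.332/60 = 31.088867
  S ⇒ negate
  λ: split at 3 digits → 042° and 14.03247′; 42 + 14.03247/60 = 42.233875
  W ⇒ negate
Point 5:
  Latitude: 61 + 35.63/60 = 61.593833
  S → negative
  λ: 52.131′ = 0.868850°; total 87.868850
  W ⇒ negate
Point 6:
  Latitude: 48° + 12/60 + 50.7/3600 = 48 + 0.200000 + 0.014083 = 48.214083
  S ⇒ negate
  Longitude: 46′ + 54″ = 46.90000′; 147 + 46.90000/60 = 147.781667
  hemisphere W, so the sign is −

1. -76.93550, -160.58966
2. -63.65438, -175.82792
3. -76.23519, -159.73525
4. -31.08887, -42.23387
5. -61.59383, -87.86885
6. -48.21408, -147.78167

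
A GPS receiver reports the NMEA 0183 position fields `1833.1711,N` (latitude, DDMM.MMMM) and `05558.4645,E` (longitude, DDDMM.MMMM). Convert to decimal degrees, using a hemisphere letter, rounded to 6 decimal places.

18.552852° N, 55.974408° E

Lat: degrees = first 2 digits = 18, minutes = 33.1711; 18 + 33.1711/60 = 18.5528517
Longitude: degrees = first 3 digits = 55, minutes = 58.4645; 55 + 58.4645/60 = 55.9744083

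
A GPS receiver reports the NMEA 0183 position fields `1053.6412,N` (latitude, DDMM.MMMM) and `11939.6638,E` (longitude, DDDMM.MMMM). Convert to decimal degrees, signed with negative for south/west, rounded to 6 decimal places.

Latitude: degrees = first 2 digits = 10, minutes = 53.6412; 10 + 53.6412/60 = 10.8940200
N ⇒ keep positive
Longitude: degrees = first 3 digits = 119, minutes = 39.6638; 119 + 39.6638/60 = 119.6610633
E → positive

10.894020, 119.661063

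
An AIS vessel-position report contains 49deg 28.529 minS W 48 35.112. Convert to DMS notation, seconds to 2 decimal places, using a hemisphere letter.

49°28′31.74″ S, 48°35′6.72″ W

Latitude: 28.52900′ → 28′ and 0.52900 × 60 = 31.7400″
λ: fractional minutes 0.11200 × 60 = 6.7200″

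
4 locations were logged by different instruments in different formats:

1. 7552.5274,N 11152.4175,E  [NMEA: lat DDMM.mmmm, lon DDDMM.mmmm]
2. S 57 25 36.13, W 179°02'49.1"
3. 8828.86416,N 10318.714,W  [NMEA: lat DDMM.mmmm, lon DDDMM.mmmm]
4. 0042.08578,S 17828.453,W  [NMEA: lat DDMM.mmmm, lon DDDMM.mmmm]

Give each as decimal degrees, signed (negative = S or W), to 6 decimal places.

1. 75.875457, 111.873625
2. -57.426703, -179.046972
3. 88.481069, -103.311900
4. -0.701430, -178.474217

Point 1:
  Lat: degrees = first 2 digits = 75, minutes = 52.5274; 75 + 52.5274/60 = 75.8754567
  N → positive
  λ: split at 3 digits → 111° and 52.4175′; 111 + 52.4175/60 = 111.8736250
  E ⇒ keep positive
Point 2:
  Lat: 57° + 25/60 + 36.13/3600 = 57 + 0.416667 + 0.010036 = 57.4267028
  S ⇒ negate
  λ: 179 + 2/60 + 49.1/3600 = 179.0469722
  W → negative
Point 3:
  Lat: degrees = first 2 digits = 88, minutes = 28.86416; 88 + 28.86416/60 = 88.4810693
  N → positive
  Lon: split at 3 digits → 103° and 18.714′; 103 + 18.714/60 = 103.3119000
  W → negative
Point 4:
  Lat: degrees = first 2 digits = 0, minutes = 42.08578; 0 + 42.08578/60 = 0.7014297
  S → negative
  Lon: degrees = first 3 digits = 178, minutes = 28.453; 178 + 28.453/60 = 178.4742167
  hemisphere W, so the sign is −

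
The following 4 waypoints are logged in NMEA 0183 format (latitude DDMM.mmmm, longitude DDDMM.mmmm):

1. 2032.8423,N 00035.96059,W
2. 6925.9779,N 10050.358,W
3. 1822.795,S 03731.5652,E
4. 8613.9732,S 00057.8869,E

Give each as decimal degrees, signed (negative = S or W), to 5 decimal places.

1. 20.54737, -0.59934
2. 69.43297, -100.83930
3. -18.37992, 37.52609
4. -86.23289, 0.96478

Point 1:
  Latitude: degrees = first 2 digits = 20, minutes = 32.8423; 20 + 32.8423/60 = 20.547372
  N → positive
  Lon: split at 3 digits → 000° and 35.96059′; 0 + 35.96059/60 = 0.599343
  W → negative
Point 2:
  Latitude: degrees = first 2 digits = 69, minutes = 25.9779; 69 + 25.9779/60 = 69.432965
  N → positive
  Lon: degrees = first 3 digits = 100, minutes = 50.358; 100 + 50.358/60 = 100.839300
  hemisphere W, so the sign is −
Point 3:
  Lat: split at 2 digits → 18° and 22.795′; 18 + 22.795/60 = 18.379917
  S → negative
  Lon: split at 3 digits → 037° and 31.5652′; 37 + 31.5652/60 = 37.526087
  E → positive
Point 4:
  Latitude: degrees = first 2 digits = 86, minutes = 13.9732; 86 + 13.9732/60 = 86.232887
  hemisphere S, so the sign is −
  λ: split at 3 digits → 000° and 57.8869′; 0 + 57.8869/60 = 0.964782
  E → positive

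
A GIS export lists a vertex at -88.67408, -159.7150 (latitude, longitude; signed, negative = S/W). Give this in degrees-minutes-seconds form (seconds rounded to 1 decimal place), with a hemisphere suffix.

Latitude is negative → S; |value| = 88.674080
φ: 0.674080 × 60 = 40.44480′ → 40′, remainder × 60 = 26.688″
Longitude is negative → W; |value| = 159.715000
λ: 0.715000 × 60 = 42.90000′ → 42′, remainder × 60 = 54.000″

88°40′26.7″ S, 159°42′54.0″ W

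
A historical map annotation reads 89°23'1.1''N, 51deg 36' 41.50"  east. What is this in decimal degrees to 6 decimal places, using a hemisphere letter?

Latitude: 89 + 23/60 + 1.1/3600 = 89.3836389
Longitude: 36′ + 41.5″ = 36.69167′; 51 + 36.69167/60 = 51.6115278

89.383639° N, 51.611528° E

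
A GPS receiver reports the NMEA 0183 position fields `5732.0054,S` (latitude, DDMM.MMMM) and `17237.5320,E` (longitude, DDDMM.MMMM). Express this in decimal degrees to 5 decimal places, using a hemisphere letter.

57.53342° S, 172.62553° E

Lat: split at 2 digits → 57° and 32.0054′; 57 + 32.0054/60 = 57.533423
Longitude: split at 3 digits → 172° and 37.532′; 172 + 37.532/60 = 172.625533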